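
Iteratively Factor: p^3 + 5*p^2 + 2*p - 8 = (p - 1)*(p^2 + 6*p + 8) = (p - 1)*(p + 4)*(p + 2)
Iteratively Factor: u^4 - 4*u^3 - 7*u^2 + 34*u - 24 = (u - 4)*(u^3 - 7*u + 6) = (u - 4)*(u - 1)*(u^2 + u - 6) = (u - 4)*(u - 2)*(u - 1)*(u + 3)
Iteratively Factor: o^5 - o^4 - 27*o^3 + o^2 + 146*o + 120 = (o - 3)*(o^4 + 2*o^3 - 21*o^2 - 62*o - 40) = (o - 3)*(o + 2)*(o^3 - 21*o - 20) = (o - 3)*(o + 2)*(o + 4)*(o^2 - 4*o - 5) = (o - 3)*(o + 1)*(o + 2)*(o + 4)*(o - 5)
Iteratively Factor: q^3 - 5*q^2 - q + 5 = (q + 1)*(q^2 - 6*q + 5) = (q - 5)*(q + 1)*(q - 1)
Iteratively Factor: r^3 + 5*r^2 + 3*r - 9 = (r + 3)*(r^2 + 2*r - 3) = (r + 3)^2*(r - 1)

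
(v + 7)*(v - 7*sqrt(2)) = v^2 - 7*sqrt(2)*v + 7*v - 49*sqrt(2)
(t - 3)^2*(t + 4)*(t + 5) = t^4 + 3*t^3 - 25*t^2 - 39*t + 180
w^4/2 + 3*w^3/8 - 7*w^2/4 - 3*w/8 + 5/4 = (w/2 + 1/2)*(w - 5/4)*(w - 1)*(w + 2)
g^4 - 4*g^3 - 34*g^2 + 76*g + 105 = (g - 7)*(g - 3)*(g + 1)*(g + 5)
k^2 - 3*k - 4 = (k - 4)*(k + 1)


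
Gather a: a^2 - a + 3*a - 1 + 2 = a^2 + 2*a + 1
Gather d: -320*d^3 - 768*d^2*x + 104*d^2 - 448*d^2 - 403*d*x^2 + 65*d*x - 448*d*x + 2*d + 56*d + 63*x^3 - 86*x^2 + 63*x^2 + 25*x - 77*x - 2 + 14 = -320*d^3 + d^2*(-768*x - 344) + d*(-403*x^2 - 383*x + 58) + 63*x^3 - 23*x^2 - 52*x + 12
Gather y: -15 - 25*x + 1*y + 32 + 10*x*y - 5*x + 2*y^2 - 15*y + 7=-30*x + 2*y^2 + y*(10*x - 14) + 24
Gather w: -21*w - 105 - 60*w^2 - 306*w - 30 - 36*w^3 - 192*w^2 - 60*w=-36*w^3 - 252*w^2 - 387*w - 135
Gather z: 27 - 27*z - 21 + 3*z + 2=8 - 24*z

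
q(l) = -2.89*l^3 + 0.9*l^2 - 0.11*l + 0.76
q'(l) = -8.67*l^2 + 1.8*l - 0.11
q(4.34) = -219.01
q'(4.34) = -155.60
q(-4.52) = 286.52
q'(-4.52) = -185.38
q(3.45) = -107.58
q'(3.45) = -97.09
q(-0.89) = 3.61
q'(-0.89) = -8.58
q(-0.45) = 1.26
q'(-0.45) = -2.68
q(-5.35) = 469.66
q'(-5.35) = -257.90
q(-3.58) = 145.29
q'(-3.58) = -117.67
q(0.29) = 0.73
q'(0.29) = -0.32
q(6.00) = -591.74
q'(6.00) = -301.43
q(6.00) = -591.74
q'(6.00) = -301.43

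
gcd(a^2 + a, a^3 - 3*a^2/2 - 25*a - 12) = 1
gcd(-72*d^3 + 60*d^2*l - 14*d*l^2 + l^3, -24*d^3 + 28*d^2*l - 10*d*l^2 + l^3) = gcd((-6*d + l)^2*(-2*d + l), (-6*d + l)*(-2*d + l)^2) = 12*d^2 - 8*d*l + l^2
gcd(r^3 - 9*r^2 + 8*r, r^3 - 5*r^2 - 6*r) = r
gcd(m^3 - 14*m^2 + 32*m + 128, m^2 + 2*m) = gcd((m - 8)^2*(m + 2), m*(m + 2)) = m + 2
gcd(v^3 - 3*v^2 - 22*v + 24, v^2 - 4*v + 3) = v - 1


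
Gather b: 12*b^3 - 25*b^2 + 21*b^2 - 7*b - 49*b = 12*b^3 - 4*b^2 - 56*b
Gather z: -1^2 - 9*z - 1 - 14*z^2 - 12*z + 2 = -14*z^2 - 21*z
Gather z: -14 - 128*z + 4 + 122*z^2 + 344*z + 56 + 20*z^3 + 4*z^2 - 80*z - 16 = 20*z^3 + 126*z^2 + 136*z + 30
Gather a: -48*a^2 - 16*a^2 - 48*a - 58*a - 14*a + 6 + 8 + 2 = -64*a^2 - 120*a + 16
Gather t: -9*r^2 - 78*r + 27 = -9*r^2 - 78*r + 27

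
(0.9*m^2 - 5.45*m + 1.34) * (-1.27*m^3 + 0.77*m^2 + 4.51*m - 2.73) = -1.143*m^5 + 7.6145*m^4 - 1.8393*m^3 - 26.0047*m^2 + 20.9219*m - 3.6582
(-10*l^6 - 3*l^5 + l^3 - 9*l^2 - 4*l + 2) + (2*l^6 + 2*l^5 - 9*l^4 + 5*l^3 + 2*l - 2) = -8*l^6 - l^5 - 9*l^4 + 6*l^3 - 9*l^2 - 2*l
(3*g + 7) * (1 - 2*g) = -6*g^2 - 11*g + 7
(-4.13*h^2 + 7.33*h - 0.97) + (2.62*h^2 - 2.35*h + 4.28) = -1.51*h^2 + 4.98*h + 3.31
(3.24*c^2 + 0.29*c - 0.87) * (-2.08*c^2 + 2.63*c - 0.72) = -6.7392*c^4 + 7.918*c^3 + 0.2395*c^2 - 2.4969*c + 0.6264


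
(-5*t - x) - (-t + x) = -4*t - 2*x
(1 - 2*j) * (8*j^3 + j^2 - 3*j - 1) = -16*j^4 + 6*j^3 + 7*j^2 - j - 1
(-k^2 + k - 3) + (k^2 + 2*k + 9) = 3*k + 6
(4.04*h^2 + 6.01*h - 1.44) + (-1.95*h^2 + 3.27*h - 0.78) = 2.09*h^2 + 9.28*h - 2.22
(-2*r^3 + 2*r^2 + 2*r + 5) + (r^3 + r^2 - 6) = -r^3 + 3*r^2 + 2*r - 1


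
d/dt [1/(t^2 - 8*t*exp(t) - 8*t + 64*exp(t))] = 2*(4*t*exp(t) - t - 28*exp(t) + 4)/(t^2 - 8*t*exp(t) - 8*t + 64*exp(t))^2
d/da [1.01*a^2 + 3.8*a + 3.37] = 2.02*a + 3.8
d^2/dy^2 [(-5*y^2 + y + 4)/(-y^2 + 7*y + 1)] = 2*(34*y^3 + 3*y^2 + 81*y - 188)/(y^6 - 21*y^5 + 144*y^4 - 301*y^3 - 144*y^2 - 21*y - 1)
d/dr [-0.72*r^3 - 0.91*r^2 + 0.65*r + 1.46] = -2.16*r^2 - 1.82*r + 0.65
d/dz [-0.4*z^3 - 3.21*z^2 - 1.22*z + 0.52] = -1.2*z^2 - 6.42*z - 1.22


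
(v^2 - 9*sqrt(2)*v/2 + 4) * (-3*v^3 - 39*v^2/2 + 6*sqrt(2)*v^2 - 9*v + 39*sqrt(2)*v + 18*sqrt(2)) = -3*v^5 - 39*v^4/2 + 39*sqrt(2)*v^4/2 - 75*v^3 + 507*sqrt(2)*v^3/4 - 429*v^2 + 165*sqrt(2)*v^2/2 - 198*v + 156*sqrt(2)*v + 72*sqrt(2)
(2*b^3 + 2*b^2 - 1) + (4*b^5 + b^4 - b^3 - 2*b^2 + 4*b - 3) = 4*b^5 + b^4 + b^3 + 4*b - 4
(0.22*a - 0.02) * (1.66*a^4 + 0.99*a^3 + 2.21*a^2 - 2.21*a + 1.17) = 0.3652*a^5 + 0.1846*a^4 + 0.4664*a^3 - 0.5304*a^2 + 0.3016*a - 0.0234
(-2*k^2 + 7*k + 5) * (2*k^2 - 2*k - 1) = -4*k^4 + 18*k^3 - 2*k^2 - 17*k - 5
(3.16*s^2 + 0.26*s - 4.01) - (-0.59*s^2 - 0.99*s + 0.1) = 3.75*s^2 + 1.25*s - 4.11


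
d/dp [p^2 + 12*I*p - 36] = 2*p + 12*I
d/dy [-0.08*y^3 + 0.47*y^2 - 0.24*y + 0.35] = -0.24*y^2 + 0.94*y - 0.24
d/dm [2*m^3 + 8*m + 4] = 6*m^2 + 8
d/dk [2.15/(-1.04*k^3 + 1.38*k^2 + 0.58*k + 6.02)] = (6.708*k^2 - 5.934*k - 1.247)/(-1.04*k^3 + 1.38*k^2 + 0.58*k + 6.02)^2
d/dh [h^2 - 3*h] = 2*h - 3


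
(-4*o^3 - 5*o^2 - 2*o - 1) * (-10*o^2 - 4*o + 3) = 40*o^5 + 66*o^4 + 28*o^3 + 3*o^2 - 2*o - 3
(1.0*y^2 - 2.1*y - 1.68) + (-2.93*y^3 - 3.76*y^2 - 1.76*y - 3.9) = -2.93*y^3 - 2.76*y^2 - 3.86*y - 5.58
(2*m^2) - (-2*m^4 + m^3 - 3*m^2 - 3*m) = 2*m^4 - m^3 + 5*m^2 + 3*m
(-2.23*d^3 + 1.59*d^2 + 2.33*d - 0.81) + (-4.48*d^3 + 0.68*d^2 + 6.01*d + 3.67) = -6.71*d^3 + 2.27*d^2 + 8.34*d + 2.86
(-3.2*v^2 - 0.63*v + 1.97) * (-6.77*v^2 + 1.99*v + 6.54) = 21.664*v^4 - 2.1029*v^3 - 35.5186*v^2 - 0.1999*v + 12.8838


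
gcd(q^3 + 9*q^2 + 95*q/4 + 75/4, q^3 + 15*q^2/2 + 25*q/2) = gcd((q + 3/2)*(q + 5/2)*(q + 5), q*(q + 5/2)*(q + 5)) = q^2 + 15*q/2 + 25/2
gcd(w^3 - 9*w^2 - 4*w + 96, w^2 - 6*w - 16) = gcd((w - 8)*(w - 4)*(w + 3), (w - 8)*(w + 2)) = w - 8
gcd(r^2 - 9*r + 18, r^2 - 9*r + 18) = r^2 - 9*r + 18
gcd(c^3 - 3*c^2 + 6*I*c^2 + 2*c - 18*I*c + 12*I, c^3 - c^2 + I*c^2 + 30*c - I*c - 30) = c^2 + c*(-1 + 6*I) - 6*I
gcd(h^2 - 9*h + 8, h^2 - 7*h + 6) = h - 1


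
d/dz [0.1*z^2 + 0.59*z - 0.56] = 0.2*z + 0.59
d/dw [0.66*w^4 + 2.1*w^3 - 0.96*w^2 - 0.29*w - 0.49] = 2.64*w^3 + 6.3*w^2 - 1.92*w - 0.29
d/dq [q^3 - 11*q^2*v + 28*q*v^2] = 3*q^2 - 22*q*v + 28*v^2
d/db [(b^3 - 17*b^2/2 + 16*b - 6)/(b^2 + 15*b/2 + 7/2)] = (4*b^4 + 60*b^3 - 277*b^2 - 190*b + 404)/(4*b^4 + 60*b^3 + 253*b^2 + 210*b + 49)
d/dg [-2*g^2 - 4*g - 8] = -4*g - 4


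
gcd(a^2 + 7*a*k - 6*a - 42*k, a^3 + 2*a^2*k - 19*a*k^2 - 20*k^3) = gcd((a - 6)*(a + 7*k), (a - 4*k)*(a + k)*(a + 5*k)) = 1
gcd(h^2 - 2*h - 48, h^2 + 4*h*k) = 1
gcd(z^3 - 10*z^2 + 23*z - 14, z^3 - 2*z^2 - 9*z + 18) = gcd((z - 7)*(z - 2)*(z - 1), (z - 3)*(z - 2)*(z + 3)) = z - 2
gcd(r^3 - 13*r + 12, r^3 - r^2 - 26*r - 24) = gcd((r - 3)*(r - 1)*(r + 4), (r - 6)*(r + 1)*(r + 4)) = r + 4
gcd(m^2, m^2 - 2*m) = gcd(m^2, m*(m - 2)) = m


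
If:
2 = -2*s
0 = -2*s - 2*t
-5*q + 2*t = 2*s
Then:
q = 4/5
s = -1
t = 1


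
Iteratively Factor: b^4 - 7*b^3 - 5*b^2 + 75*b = (b - 5)*(b^3 - 2*b^2 - 15*b) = b*(b - 5)*(b^2 - 2*b - 15) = b*(b - 5)^2*(b + 3)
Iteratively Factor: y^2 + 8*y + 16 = (y + 4)*(y + 4)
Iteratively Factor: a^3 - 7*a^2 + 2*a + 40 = (a + 2)*(a^2 - 9*a + 20) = (a - 4)*(a + 2)*(a - 5)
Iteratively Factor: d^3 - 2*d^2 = (d)*(d^2 - 2*d) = d*(d - 2)*(d)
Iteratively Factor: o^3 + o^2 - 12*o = (o)*(o^2 + o - 12) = o*(o - 3)*(o + 4)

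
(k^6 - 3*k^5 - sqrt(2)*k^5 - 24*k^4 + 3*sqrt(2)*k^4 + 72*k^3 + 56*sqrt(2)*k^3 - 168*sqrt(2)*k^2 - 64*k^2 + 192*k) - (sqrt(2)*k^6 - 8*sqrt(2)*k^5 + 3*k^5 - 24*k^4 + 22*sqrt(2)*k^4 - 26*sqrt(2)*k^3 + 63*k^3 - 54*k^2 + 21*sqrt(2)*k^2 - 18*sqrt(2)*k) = -sqrt(2)*k^6 + k^6 - 6*k^5 + 7*sqrt(2)*k^5 - 19*sqrt(2)*k^4 + 9*k^3 + 82*sqrt(2)*k^3 - 189*sqrt(2)*k^2 - 10*k^2 + 18*sqrt(2)*k + 192*k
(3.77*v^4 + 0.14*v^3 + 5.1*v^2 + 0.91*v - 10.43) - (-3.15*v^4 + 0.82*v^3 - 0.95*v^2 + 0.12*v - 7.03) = 6.92*v^4 - 0.68*v^3 + 6.05*v^2 + 0.79*v - 3.4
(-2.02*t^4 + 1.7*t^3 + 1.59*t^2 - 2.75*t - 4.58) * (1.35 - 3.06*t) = 6.1812*t^5 - 7.929*t^4 - 2.5704*t^3 + 10.5615*t^2 + 10.3023*t - 6.183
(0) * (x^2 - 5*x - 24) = 0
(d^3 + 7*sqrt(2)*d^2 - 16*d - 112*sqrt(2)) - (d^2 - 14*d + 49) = d^3 - d^2 + 7*sqrt(2)*d^2 - 2*d - 112*sqrt(2) - 49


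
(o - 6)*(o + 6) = o^2 - 36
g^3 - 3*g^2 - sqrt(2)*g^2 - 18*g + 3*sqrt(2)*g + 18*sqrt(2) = (g - 6)*(g + 3)*(g - sqrt(2))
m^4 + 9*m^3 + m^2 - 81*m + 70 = (m - 2)*(m - 1)*(m + 5)*(m + 7)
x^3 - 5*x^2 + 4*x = x*(x - 4)*(x - 1)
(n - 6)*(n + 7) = n^2 + n - 42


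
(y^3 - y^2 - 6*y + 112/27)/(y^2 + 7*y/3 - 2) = (y^2 - y/3 - 56/9)/(y + 3)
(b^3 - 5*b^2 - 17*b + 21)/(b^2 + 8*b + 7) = (b^3 - 5*b^2 - 17*b + 21)/(b^2 + 8*b + 7)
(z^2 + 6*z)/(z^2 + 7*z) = (z + 6)/(z + 7)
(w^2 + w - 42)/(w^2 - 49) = (w - 6)/(w - 7)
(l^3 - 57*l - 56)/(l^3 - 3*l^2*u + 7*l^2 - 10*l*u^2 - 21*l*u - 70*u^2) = (-l^2 + 7*l + 8)/(-l^2 + 3*l*u + 10*u^2)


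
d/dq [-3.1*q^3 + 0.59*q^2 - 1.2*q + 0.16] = -9.3*q^2 + 1.18*q - 1.2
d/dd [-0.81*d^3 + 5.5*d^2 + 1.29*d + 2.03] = -2.43*d^2 + 11.0*d + 1.29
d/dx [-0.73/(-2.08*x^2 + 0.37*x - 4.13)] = (0.2701 - 3.0368*x)/(2.08*x^2 - 0.37*x + 4.13)^2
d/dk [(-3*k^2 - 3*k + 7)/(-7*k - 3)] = (21*k^2 + 18*k + 58)/(49*k^2 + 42*k + 9)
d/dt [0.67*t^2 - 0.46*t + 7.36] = 1.34*t - 0.46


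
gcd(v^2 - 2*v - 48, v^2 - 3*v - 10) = 1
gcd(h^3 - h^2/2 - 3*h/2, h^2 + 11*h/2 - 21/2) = h - 3/2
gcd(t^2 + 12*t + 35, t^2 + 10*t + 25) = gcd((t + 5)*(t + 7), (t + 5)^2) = t + 5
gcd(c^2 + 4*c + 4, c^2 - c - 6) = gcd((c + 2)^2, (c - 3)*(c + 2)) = c + 2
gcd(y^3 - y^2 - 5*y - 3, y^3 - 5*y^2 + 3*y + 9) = y^2 - 2*y - 3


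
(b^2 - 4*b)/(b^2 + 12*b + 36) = b*(b - 4)/(b^2 + 12*b + 36)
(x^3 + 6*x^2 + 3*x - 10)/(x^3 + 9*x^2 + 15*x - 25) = (x + 2)/(x + 5)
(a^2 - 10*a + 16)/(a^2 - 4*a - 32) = (a - 2)/(a + 4)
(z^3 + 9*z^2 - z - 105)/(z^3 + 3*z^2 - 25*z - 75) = (z^2 + 4*z - 21)/(z^2 - 2*z - 15)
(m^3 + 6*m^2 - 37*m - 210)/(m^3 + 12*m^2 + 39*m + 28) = (m^2 - m - 30)/(m^2 + 5*m + 4)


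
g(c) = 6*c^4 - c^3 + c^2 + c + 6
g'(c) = 24*c^3 - 3*c^2 + 2*c + 1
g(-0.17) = 5.87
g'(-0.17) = 0.46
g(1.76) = 62.98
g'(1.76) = 126.07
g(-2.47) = 248.03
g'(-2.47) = -383.90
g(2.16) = 133.35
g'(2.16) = 233.19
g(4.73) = 2930.56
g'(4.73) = 2483.11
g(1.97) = 94.57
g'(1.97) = 176.79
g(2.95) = 446.38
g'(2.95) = 596.93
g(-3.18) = 658.65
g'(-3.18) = -807.48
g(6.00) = 7608.00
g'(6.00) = 5089.00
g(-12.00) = 126282.00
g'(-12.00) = -41927.00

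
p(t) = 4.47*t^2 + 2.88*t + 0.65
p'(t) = 8.94*t + 2.88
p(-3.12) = 35.18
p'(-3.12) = -25.01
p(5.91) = 173.80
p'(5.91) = 55.72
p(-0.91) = 1.73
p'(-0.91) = -5.26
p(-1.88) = 11.03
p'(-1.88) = -13.93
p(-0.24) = 0.22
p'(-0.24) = 0.73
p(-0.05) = 0.52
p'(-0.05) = 2.43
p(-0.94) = 1.89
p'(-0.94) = -5.52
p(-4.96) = 96.33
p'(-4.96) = -41.46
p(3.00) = 49.52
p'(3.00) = 29.70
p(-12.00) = 609.77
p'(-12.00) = -104.40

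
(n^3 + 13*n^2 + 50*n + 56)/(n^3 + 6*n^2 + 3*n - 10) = (n^2 + 11*n + 28)/(n^2 + 4*n - 5)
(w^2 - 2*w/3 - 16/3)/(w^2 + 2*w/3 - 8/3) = (3*w - 8)/(3*w - 4)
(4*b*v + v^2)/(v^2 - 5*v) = (4*b + v)/(v - 5)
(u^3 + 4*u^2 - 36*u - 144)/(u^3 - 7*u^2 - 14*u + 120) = (u + 6)/(u - 5)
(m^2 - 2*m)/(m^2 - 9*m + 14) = m/(m - 7)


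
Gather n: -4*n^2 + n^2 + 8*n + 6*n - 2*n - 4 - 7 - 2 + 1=-3*n^2 + 12*n - 12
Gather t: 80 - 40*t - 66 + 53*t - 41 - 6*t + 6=7*t - 21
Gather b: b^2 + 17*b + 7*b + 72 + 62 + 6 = b^2 + 24*b + 140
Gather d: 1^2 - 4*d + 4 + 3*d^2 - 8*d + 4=3*d^2 - 12*d + 9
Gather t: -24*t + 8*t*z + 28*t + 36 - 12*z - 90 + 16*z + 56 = t*(8*z + 4) + 4*z + 2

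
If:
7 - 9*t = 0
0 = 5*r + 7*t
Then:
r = -49/45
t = 7/9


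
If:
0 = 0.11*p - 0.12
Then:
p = 1.09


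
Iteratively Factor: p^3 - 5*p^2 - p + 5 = (p - 1)*(p^2 - 4*p - 5) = (p - 1)*(p + 1)*(p - 5)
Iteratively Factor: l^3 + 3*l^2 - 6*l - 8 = (l - 2)*(l^2 + 5*l + 4) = (l - 2)*(l + 4)*(l + 1)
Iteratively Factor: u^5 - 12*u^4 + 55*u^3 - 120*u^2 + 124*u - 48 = (u - 2)*(u^4 - 10*u^3 + 35*u^2 - 50*u + 24) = (u - 2)^2*(u^3 - 8*u^2 + 19*u - 12) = (u - 4)*(u - 2)^2*(u^2 - 4*u + 3) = (u - 4)*(u - 2)^2*(u - 1)*(u - 3)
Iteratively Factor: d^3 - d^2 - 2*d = (d + 1)*(d^2 - 2*d) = d*(d + 1)*(d - 2)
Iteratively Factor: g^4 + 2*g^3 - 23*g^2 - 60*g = (g + 4)*(g^3 - 2*g^2 - 15*g) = (g + 3)*(g + 4)*(g^2 - 5*g) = (g - 5)*(g + 3)*(g + 4)*(g)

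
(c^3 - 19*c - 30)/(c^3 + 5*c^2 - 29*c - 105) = (c + 2)/(c + 7)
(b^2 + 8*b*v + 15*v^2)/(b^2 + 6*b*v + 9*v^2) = (b + 5*v)/(b + 3*v)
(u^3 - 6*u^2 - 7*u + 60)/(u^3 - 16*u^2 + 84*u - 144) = (u^2 - 2*u - 15)/(u^2 - 12*u + 36)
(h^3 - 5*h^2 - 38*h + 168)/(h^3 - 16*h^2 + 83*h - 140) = (h + 6)/(h - 5)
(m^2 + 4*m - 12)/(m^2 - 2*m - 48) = (m - 2)/(m - 8)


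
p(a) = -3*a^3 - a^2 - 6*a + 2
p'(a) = -9*a^2 - 2*a - 6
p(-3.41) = 129.79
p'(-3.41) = -103.83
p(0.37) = -0.51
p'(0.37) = -7.97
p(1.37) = -15.81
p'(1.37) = -25.63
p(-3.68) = 160.05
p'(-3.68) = -120.52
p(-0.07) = 2.42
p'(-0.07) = -5.90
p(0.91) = -6.55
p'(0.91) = -15.27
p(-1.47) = 18.19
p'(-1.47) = -22.51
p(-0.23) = 3.36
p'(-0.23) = -6.02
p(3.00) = -106.00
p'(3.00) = -93.00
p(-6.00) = 650.00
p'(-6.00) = -318.00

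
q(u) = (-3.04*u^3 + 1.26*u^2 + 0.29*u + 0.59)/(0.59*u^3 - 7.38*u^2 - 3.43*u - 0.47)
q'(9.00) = 3.97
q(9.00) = 10.61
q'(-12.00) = 0.10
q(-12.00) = -2.66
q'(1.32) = 0.47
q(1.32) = 0.23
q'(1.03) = 0.46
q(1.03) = 0.10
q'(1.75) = 0.49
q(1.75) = 0.44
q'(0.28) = 1.17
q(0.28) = -0.35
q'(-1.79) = 0.21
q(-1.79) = -1.01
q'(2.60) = 0.58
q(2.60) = 0.89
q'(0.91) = 0.47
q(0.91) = 0.04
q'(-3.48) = 0.22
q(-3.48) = -1.39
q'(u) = (-9.12*u^2 + 2.52*u + 0.29)/(0.59*u^3 - 7.38*u^2 - 3.43*u - 0.47) + (-1.77*u^2 + 14.76*u + 3.43)*(-3.04*u^3 + 1.26*u^2 + 0.29*u + 0.59)/(0.59*u^3 - 7.38*u^2 - 3.43*u - 0.47)^2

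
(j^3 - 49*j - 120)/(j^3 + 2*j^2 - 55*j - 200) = (j + 3)/(j + 5)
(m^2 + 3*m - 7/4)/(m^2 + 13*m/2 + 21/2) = (m - 1/2)/(m + 3)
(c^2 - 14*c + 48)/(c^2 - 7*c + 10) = (c^2 - 14*c + 48)/(c^2 - 7*c + 10)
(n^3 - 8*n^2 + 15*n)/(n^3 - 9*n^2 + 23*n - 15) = n/(n - 1)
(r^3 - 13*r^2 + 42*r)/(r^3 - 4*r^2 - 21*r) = (r - 6)/(r + 3)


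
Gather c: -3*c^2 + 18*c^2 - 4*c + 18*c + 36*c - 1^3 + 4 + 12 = 15*c^2 + 50*c + 15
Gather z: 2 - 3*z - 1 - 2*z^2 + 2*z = -2*z^2 - z + 1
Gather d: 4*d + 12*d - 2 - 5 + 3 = 16*d - 4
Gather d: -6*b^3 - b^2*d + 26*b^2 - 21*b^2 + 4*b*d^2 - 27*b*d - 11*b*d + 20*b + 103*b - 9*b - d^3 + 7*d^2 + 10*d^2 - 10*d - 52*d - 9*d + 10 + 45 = -6*b^3 + 5*b^2 + 114*b - d^3 + d^2*(4*b + 17) + d*(-b^2 - 38*b - 71) + 55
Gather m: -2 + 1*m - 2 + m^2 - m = m^2 - 4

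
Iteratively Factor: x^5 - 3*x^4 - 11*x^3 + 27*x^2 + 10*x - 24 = (x + 3)*(x^4 - 6*x^3 + 7*x^2 + 6*x - 8) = (x - 4)*(x + 3)*(x^3 - 2*x^2 - x + 2) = (x - 4)*(x - 1)*(x + 3)*(x^2 - x - 2) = (x - 4)*(x - 2)*(x - 1)*(x + 3)*(x + 1)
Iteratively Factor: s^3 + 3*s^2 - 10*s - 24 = (s + 4)*(s^2 - s - 6) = (s + 2)*(s + 4)*(s - 3)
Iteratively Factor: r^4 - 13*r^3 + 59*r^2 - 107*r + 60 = (r - 4)*(r^3 - 9*r^2 + 23*r - 15) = (r - 4)*(r - 3)*(r^2 - 6*r + 5) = (r - 5)*(r - 4)*(r - 3)*(r - 1)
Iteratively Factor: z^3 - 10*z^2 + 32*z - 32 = (z - 2)*(z^2 - 8*z + 16) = (z - 4)*(z - 2)*(z - 4)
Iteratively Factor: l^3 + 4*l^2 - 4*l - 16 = (l + 2)*(l^2 + 2*l - 8) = (l - 2)*(l + 2)*(l + 4)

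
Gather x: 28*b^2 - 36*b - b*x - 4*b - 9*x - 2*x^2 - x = 28*b^2 - 40*b - 2*x^2 + x*(-b - 10)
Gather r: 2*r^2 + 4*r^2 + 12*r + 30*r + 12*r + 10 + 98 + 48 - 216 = 6*r^2 + 54*r - 60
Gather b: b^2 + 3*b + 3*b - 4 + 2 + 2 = b^2 + 6*b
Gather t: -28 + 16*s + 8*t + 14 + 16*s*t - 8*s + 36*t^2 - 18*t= 8*s + 36*t^2 + t*(16*s - 10) - 14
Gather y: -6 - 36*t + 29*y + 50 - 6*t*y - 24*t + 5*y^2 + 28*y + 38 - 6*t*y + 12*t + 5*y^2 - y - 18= -48*t + 10*y^2 + y*(56 - 12*t) + 64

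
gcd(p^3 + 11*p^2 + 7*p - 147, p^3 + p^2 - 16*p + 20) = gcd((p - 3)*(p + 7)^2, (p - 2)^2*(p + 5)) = 1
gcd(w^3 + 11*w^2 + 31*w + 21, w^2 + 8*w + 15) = w + 3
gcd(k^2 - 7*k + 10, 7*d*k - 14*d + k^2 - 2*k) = k - 2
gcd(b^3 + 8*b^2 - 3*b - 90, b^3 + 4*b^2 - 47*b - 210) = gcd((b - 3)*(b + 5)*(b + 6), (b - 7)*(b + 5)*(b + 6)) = b^2 + 11*b + 30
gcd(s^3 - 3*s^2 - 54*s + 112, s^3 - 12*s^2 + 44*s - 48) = s - 2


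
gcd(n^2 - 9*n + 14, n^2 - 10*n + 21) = n - 7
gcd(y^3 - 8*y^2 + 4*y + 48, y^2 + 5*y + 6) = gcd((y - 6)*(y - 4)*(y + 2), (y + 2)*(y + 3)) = y + 2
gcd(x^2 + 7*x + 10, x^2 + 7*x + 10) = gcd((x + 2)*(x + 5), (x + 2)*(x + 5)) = x^2 + 7*x + 10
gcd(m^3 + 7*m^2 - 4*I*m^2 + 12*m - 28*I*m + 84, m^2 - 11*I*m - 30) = m - 6*I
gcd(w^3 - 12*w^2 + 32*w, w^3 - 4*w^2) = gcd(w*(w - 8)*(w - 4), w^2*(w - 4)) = w^2 - 4*w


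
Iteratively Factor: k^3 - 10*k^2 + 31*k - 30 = (k - 3)*(k^2 - 7*k + 10) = (k - 5)*(k - 3)*(k - 2)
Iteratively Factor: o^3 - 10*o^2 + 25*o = (o - 5)*(o^2 - 5*o) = o*(o - 5)*(o - 5)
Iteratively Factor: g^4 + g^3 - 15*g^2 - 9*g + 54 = (g + 3)*(g^3 - 2*g^2 - 9*g + 18) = (g + 3)^2*(g^2 - 5*g + 6) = (g - 3)*(g + 3)^2*(g - 2)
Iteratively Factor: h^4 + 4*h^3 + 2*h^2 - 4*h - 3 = (h - 1)*(h^3 + 5*h^2 + 7*h + 3) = (h - 1)*(h + 1)*(h^2 + 4*h + 3) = (h - 1)*(h + 1)*(h + 3)*(h + 1)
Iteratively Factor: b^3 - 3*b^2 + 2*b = (b - 2)*(b^2 - b) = b*(b - 2)*(b - 1)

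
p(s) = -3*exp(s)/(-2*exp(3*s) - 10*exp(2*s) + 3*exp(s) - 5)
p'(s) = -3*(6*exp(3*s) + 20*exp(2*s) - 3*exp(s))*exp(s)/(-2*exp(3*s) - 10*exp(2*s) + 3*exp(s) - 5)^2 - 3*exp(s)/(-2*exp(3*s) - 10*exp(2*s) + 3*exp(s) - 5) = (-12*exp(3*s) - 30*exp(2*s) + 15)*exp(s)/(4*exp(6*s) + 40*exp(5*s) + 88*exp(4*s) - 40*exp(3*s) + 109*exp(2*s) - 30*exp(s) + 25)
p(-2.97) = 0.03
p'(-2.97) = 0.03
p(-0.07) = 0.22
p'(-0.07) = -0.12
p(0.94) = 0.08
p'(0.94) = -0.11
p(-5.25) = 0.00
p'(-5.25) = 0.00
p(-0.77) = 0.23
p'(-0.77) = 0.10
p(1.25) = 0.05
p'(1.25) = -0.07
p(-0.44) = 0.25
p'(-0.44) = -0.01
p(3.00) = 0.00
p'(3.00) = -0.01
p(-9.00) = 0.00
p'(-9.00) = 0.00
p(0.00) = 0.21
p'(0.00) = -0.14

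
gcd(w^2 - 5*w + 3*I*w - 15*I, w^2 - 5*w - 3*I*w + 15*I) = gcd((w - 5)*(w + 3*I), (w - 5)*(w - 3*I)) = w - 5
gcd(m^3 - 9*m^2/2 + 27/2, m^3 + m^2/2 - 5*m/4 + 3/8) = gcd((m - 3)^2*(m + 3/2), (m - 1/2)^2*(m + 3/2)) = m + 3/2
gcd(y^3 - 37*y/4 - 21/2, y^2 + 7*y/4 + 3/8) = y + 3/2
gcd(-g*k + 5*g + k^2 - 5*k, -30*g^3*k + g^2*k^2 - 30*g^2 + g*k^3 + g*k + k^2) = 1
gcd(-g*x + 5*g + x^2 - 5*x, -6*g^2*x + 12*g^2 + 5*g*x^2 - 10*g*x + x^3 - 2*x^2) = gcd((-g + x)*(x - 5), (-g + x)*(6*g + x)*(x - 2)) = -g + x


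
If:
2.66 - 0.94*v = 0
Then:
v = 2.83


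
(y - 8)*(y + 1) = y^2 - 7*y - 8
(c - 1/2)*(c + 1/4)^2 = c^3 - 3*c/16 - 1/32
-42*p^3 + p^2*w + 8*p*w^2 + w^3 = (-2*p + w)*(3*p + w)*(7*p + w)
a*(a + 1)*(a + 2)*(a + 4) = a^4 + 7*a^3 + 14*a^2 + 8*a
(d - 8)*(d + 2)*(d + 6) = d^3 - 52*d - 96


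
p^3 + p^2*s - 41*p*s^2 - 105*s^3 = (p - 7*s)*(p + 3*s)*(p + 5*s)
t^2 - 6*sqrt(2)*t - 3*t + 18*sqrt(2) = (t - 3)*(t - 6*sqrt(2))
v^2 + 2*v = v*(v + 2)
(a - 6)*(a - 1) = a^2 - 7*a + 6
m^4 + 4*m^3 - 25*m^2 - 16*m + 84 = (m - 3)*(m - 2)*(m + 2)*(m + 7)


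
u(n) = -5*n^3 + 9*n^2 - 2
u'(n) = -15*n^2 + 18*n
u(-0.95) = 10.41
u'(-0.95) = -30.64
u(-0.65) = 3.18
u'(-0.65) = -18.04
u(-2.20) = 94.80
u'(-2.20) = -112.20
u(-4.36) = 583.50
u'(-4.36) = -363.62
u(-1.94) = 68.38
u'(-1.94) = -91.37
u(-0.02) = -2.00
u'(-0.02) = -0.37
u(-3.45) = 310.44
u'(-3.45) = -240.64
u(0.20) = -1.68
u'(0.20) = 3.00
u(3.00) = -56.00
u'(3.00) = -81.00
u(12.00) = -7346.00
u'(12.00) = -1944.00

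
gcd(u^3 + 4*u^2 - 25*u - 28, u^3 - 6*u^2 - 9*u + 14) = 1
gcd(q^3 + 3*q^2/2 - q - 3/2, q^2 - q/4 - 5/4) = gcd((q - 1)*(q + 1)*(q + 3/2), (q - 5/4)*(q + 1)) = q + 1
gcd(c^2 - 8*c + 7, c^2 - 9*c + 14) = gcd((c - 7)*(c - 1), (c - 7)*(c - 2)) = c - 7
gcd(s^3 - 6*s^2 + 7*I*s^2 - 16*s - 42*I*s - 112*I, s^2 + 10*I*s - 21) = s + 7*I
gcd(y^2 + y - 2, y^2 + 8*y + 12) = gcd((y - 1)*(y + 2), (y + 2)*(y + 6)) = y + 2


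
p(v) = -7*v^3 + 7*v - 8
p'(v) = 7 - 21*v^2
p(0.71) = -5.54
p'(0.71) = -3.59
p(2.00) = -50.00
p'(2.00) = -77.00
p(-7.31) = 2675.16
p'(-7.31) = -1115.16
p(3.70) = -336.67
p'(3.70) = -280.49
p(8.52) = -4277.65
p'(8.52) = -1517.40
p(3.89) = -392.82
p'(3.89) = -310.77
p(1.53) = -22.36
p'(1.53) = -42.16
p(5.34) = -1036.53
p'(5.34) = -591.83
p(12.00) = -12020.00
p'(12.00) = -3017.00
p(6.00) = -1478.00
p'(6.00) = -749.00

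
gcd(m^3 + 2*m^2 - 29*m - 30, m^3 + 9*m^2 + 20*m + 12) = m^2 + 7*m + 6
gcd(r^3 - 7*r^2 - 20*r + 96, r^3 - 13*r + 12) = r^2 + r - 12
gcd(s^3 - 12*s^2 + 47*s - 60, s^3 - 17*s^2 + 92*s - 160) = s^2 - 9*s + 20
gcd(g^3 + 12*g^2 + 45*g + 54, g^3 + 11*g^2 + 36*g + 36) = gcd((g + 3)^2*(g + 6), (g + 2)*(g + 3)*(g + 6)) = g^2 + 9*g + 18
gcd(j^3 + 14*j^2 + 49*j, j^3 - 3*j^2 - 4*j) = j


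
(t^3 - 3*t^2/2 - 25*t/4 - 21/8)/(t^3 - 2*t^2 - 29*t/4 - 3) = (t - 7/2)/(t - 4)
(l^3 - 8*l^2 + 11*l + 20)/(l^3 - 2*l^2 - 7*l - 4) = (l - 5)/(l + 1)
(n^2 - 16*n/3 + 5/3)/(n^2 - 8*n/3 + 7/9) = 3*(n - 5)/(3*n - 7)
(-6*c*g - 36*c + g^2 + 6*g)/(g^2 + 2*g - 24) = (-6*c + g)/(g - 4)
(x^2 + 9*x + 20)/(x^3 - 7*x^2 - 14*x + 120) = (x + 5)/(x^2 - 11*x + 30)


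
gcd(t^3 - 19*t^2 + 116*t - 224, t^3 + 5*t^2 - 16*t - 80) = t - 4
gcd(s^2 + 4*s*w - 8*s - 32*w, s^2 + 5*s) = 1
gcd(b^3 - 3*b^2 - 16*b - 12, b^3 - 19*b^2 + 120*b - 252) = b - 6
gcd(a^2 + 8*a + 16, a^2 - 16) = a + 4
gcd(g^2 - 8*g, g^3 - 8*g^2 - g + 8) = g - 8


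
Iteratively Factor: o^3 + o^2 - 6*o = (o)*(o^2 + o - 6) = o*(o + 3)*(o - 2)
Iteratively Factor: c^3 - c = (c + 1)*(c^2 - c) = c*(c + 1)*(c - 1)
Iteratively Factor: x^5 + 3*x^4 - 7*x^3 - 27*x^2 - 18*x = (x + 3)*(x^4 - 7*x^2 - 6*x) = x*(x + 3)*(x^3 - 7*x - 6) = x*(x - 3)*(x + 3)*(x^2 + 3*x + 2) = x*(x - 3)*(x + 2)*(x + 3)*(x + 1)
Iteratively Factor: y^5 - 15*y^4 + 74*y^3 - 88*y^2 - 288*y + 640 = (y + 2)*(y^4 - 17*y^3 + 108*y^2 - 304*y + 320) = (y - 4)*(y + 2)*(y^3 - 13*y^2 + 56*y - 80) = (y - 5)*(y - 4)*(y + 2)*(y^2 - 8*y + 16) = (y - 5)*(y - 4)^2*(y + 2)*(y - 4)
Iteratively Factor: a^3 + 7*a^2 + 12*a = (a)*(a^2 + 7*a + 12) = a*(a + 4)*(a + 3)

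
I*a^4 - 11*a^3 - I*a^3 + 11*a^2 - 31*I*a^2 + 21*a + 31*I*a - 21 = (a + I)*(a + 3*I)*(a + 7*I)*(I*a - I)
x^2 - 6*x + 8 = (x - 4)*(x - 2)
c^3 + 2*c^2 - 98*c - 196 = (c + 2)*(c - 7*sqrt(2))*(c + 7*sqrt(2))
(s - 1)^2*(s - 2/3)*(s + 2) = s^4 - 2*s^3/3 - 3*s^2 + 4*s - 4/3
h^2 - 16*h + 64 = (h - 8)^2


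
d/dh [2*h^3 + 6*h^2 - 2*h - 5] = 6*h^2 + 12*h - 2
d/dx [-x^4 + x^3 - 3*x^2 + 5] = x*(-4*x^2 + 3*x - 6)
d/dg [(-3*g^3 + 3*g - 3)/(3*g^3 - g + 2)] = 3*(-4*g^3 + 3*g^2 + 1)/(9*g^6 - 6*g^4 + 12*g^3 + g^2 - 4*g + 4)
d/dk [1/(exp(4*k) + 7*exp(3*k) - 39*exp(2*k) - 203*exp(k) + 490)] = (-4*exp(3*k) - 21*exp(2*k) + 78*exp(k) + 203)*exp(k)/(exp(4*k) + 7*exp(3*k) - 39*exp(2*k) - 203*exp(k) + 490)^2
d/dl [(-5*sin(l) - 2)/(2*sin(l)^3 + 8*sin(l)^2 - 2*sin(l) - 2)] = (10*sin(l)^3 + 26*sin(l)^2 + 16*sin(l) + 3)*cos(l)/(2*(-sin(l)*cos(l)^2 - 4*cos(l)^2 + 3)^2)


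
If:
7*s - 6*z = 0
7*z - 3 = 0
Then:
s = 18/49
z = 3/7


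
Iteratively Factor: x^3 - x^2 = (x)*(x^2 - x) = x*(x - 1)*(x)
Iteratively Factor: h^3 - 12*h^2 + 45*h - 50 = (h - 2)*(h^2 - 10*h + 25) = (h - 5)*(h - 2)*(h - 5)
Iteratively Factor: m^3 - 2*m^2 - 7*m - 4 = (m + 1)*(m^2 - 3*m - 4) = (m + 1)^2*(m - 4)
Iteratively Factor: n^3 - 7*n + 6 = (n + 3)*(n^2 - 3*n + 2) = (n - 1)*(n + 3)*(n - 2)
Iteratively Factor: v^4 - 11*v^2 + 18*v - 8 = (v - 2)*(v^3 + 2*v^2 - 7*v + 4) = (v - 2)*(v - 1)*(v^2 + 3*v - 4) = (v - 2)*(v - 1)^2*(v + 4)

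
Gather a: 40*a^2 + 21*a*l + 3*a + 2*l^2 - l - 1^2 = 40*a^2 + a*(21*l + 3) + 2*l^2 - l - 1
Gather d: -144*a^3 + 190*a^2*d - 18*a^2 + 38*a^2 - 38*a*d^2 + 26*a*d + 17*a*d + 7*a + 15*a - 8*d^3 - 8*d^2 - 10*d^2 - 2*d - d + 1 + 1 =-144*a^3 + 20*a^2 + 22*a - 8*d^3 + d^2*(-38*a - 18) + d*(190*a^2 + 43*a - 3) + 2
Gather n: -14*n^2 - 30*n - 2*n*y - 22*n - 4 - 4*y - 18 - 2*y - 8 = -14*n^2 + n*(-2*y - 52) - 6*y - 30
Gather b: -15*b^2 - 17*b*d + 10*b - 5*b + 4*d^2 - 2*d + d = -15*b^2 + b*(5 - 17*d) + 4*d^2 - d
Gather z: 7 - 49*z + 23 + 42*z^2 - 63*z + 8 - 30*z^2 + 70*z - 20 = 12*z^2 - 42*z + 18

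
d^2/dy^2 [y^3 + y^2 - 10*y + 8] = 6*y + 2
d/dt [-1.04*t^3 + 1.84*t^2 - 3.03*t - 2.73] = -3.12*t^2 + 3.68*t - 3.03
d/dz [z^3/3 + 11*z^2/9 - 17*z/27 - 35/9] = z^2 + 22*z/9 - 17/27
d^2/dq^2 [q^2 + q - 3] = 2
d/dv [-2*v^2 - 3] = -4*v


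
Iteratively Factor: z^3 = (z)*(z^2) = z^2*(z)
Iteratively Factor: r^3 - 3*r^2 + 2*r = (r - 2)*(r^2 - r) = r*(r - 2)*(r - 1)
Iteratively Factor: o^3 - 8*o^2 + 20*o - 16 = (o - 2)*(o^2 - 6*o + 8) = (o - 4)*(o - 2)*(o - 2)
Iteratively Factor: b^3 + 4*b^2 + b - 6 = (b - 1)*(b^2 + 5*b + 6) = (b - 1)*(b + 2)*(b + 3)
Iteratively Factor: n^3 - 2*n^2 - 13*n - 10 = (n + 2)*(n^2 - 4*n - 5) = (n - 5)*(n + 2)*(n + 1)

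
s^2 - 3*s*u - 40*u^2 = (s - 8*u)*(s + 5*u)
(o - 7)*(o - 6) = o^2 - 13*o + 42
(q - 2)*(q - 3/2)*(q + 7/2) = q^3 - 37*q/4 + 21/2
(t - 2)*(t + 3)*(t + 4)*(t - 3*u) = t^4 - 3*t^3*u + 5*t^3 - 15*t^2*u - 2*t^2 + 6*t*u - 24*t + 72*u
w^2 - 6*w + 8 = (w - 4)*(w - 2)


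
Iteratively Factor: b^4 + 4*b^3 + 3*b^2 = (b)*(b^3 + 4*b^2 + 3*b) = b*(b + 1)*(b^2 + 3*b) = b^2*(b + 1)*(b + 3)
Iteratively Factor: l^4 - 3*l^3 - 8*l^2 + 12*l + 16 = (l + 1)*(l^3 - 4*l^2 - 4*l + 16) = (l + 1)*(l + 2)*(l^2 - 6*l + 8) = (l - 4)*(l + 1)*(l + 2)*(l - 2)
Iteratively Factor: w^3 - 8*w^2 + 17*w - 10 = (w - 2)*(w^2 - 6*w + 5) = (w - 2)*(w - 1)*(w - 5)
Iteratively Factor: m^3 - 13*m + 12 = (m + 4)*(m^2 - 4*m + 3) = (m - 1)*(m + 4)*(m - 3)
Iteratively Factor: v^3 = (v)*(v^2) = v^2*(v)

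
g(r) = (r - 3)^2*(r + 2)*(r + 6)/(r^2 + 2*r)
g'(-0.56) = -173.31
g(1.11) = 22.88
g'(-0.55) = -179.61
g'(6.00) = 10.50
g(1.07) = 24.61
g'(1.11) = -41.61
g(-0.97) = -81.73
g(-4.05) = -23.93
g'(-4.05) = -11.39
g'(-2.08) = -16.64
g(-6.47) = 6.51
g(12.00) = 121.50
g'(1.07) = -45.03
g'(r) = (-2*r - 2)*(r - 3)^2*(r + 2)*(r + 6)/(r^2 + 2*r)^2 + (r - 3)^2*(r + 2)/(r^2 + 2*r) + (r - 3)^2*(r + 6)/(r^2 + 2*r) + (r + 2)*(r + 6)*(2*r - 6)/(r^2 + 2*r) = 2*r - 54/r^2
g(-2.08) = -48.64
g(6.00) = 18.00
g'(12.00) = 23.62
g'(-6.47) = -14.23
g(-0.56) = -123.11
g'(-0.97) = -59.33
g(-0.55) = -124.88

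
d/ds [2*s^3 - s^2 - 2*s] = 6*s^2 - 2*s - 2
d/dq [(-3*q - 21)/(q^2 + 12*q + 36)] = 3*(q + 8)/(q^3 + 18*q^2 + 108*q + 216)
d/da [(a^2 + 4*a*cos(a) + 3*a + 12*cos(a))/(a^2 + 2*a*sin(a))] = -(4*a^3*sin(a) + 2*a^3*cos(a) + 10*sqrt(2)*a^2*sin(a + pi/4) + 11*a^2 + 24*a*cos(a) + 24*a + 12*sin(2*a))/(a^2*(a + 2*sin(a))^2)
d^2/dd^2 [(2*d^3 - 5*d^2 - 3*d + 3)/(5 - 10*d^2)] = 2*(8*d^3 - 6*d^2 + 12*d - 1)/(5*(8*d^6 - 12*d^4 + 6*d^2 - 1))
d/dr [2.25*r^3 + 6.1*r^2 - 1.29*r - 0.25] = 6.75*r^2 + 12.2*r - 1.29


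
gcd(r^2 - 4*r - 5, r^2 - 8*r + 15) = r - 5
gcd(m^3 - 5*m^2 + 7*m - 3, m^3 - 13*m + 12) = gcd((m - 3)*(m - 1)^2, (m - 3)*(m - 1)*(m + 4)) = m^2 - 4*m + 3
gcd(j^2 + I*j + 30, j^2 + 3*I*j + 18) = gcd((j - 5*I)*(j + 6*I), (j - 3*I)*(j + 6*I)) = j + 6*I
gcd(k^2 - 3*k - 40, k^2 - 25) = k + 5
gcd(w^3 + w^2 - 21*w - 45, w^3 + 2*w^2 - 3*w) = w + 3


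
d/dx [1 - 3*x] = -3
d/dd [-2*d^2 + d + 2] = 1 - 4*d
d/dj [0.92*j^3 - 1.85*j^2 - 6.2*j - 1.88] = 2.76*j^2 - 3.7*j - 6.2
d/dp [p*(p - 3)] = 2*p - 3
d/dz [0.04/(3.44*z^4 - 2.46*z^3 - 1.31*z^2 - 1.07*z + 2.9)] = (-0.5504*z^3 + 0.2952*z^2 + 0.1048*z + 0.0428)/(-3.44*z^4 + 2.46*z^3 + 1.31*z^2 + 1.07*z - 2.9)^2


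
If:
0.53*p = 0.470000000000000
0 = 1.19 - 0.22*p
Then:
No Solution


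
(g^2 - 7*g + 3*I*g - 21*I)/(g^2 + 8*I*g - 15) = (g - 7)/(g + 5*I)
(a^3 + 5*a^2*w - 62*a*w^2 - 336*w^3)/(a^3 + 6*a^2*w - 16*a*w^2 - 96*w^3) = (-a^2 + a*w + 56*w^2)/(-a^2 + 16*w^2)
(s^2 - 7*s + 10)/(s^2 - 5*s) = (s - 2)/s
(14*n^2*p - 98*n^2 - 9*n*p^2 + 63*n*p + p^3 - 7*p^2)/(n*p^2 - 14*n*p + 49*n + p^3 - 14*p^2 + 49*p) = (14*n^2 - 9*n*p + p^2)/(n*p - 7*n + p^2 - 7*p)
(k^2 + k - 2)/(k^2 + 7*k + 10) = (k - 1)/(k + 5)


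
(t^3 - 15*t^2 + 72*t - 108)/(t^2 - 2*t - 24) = (t^2 - 9*t + 18)/(t + 4)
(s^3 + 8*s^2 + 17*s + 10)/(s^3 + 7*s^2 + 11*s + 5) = (s + 2)/(s + 1)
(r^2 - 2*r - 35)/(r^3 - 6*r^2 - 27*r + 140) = 1/(r - 4)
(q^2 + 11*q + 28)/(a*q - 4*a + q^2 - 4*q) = (q^2 + 11*q + 28)/(a*q - 4*a + q^2 - 4*q)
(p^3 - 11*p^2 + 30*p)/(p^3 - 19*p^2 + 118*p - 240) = p/(p - 8)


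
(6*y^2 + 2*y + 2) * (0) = 0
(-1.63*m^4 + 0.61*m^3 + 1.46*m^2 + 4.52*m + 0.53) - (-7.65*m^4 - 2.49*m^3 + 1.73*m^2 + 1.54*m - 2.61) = 6.02*m^4 + 3.1*m^3 - 0.27*m^2 + 2.98*m + 3.14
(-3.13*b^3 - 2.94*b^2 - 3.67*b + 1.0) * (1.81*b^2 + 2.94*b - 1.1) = -5.6653*b^5 - 14.5236*b^4 - 11.8433*b^3 - 5.7458*b^2 + 6.977*b - 1.1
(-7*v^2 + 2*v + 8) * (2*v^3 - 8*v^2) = -14*v^5 + 60*v^4 - 64*v^2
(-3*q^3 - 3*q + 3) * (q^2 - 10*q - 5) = -3*q^5 + 30*q^4 + 12*q^3 + 33*q^2 - 15*q - 15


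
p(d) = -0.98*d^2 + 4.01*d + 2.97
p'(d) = 4.01 - 1.96*d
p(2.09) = 7.07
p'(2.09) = -0.09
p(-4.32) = -32.64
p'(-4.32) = 12.48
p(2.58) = 6.79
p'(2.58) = -1.05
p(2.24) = 7.04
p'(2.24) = -0.38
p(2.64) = 6.73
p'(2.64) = -1.16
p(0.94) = 5.87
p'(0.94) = 2.17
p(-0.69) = -0.26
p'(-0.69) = 5.36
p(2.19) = 7.05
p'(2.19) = -0.28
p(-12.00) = -186.27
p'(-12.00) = 27.53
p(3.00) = 6.18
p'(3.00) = -1.87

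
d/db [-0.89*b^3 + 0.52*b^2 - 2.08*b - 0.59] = -2.67*b^2 + 1.04*b - 2.08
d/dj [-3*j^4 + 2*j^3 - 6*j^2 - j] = -12*j^3 + 6*j^2 - 12*j - 1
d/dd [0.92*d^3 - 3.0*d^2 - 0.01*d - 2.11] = 2.76*d^2 - 6.0*d - 0.01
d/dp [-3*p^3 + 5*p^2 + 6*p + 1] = -9*p^2 + 10*p + 6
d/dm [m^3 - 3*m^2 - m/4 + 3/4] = 3*m^2 - 6*m - 1/4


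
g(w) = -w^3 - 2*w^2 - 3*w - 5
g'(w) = -3*w^2 - 4*w - 3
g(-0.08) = -4.77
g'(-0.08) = -2.70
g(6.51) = -385.18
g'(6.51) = -156.18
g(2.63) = -44.92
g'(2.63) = -34.27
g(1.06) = -11.62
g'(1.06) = -10.61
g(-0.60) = -3.70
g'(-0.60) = -1.68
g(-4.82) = 74.98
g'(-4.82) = -53.42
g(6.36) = -362.24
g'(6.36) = -149.79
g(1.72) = -21.17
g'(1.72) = -18.76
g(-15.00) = 2965.00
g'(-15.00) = -618.00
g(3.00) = -59.00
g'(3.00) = -42.00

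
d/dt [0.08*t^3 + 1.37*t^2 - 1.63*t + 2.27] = 0.24*t^2 + 2.74*t - 1.63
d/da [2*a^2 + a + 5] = 4*a + 1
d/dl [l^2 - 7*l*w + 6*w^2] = 2*l - 7*w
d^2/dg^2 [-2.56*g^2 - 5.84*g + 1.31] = -5.12000000000000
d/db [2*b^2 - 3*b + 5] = 4*b - 3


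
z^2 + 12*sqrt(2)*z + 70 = (z + 5*sqrt(2))*(z + 7*sqrt(2))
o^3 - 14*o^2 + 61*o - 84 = (o - 7)*(o - 4)*(o - 3)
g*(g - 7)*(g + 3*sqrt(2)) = g^3 - 7*g^2 + 3*sqrt(2)*g^2 - 21*sqrt(2)*g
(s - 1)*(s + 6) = s^2 + 5*s - 6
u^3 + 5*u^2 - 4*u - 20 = (u - 2)*(u + 2)*(u + 5)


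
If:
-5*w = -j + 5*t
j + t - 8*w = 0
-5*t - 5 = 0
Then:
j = -15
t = -1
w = -2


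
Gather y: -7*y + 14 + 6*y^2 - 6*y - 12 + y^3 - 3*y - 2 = y^3 + 6*y^2 - 16*y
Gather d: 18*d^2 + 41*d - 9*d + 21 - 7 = 18*d^2 + 32*d + 14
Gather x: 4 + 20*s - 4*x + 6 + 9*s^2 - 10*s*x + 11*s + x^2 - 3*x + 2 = 9*s^2 + 31*s + x^2 + x*(-10*s - 7) + 12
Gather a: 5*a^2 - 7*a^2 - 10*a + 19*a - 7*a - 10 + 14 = -2*a^2 + 2*a + 4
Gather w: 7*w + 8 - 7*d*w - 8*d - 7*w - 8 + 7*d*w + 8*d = 0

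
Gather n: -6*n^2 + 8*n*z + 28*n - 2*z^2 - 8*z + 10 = -6*n^2 + n*(8*z + 28) - 2*z^2 - 8*z + 10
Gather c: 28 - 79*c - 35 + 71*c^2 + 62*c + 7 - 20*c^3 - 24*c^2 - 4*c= -20*c^3 + 47*c^2 - 21*c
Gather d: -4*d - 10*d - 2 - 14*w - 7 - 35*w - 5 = -14*d - 49*w - 14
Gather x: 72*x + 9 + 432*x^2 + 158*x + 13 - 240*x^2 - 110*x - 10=192*x^2 + 120*x + 12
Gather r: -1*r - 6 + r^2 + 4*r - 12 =r^2 + 3*r - 18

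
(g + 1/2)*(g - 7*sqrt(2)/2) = g^2 - 7*sqrt(2)*g/2 + g/2 - 7*sqrt(2)/4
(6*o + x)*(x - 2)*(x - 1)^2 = 6*o*x^3 - 24*o*x^2 + 30*o*x - 12*o + x^4 - 4*x^3 + 5*x^2 - 2*x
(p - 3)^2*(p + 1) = p^3 - 5*p^2 + 3*p + 9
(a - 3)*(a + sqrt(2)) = a^2 - 3*a + sqrt(2)*a - 3*sqrt(2)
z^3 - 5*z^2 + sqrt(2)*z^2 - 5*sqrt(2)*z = z*(z - 5)*(z + sqrt(2))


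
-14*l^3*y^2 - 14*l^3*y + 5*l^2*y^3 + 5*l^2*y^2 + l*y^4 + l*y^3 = y*(-2*l + y)*(7*l + y)*(l*y + l)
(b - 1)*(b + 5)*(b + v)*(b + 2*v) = b^4 + 3*b^3*v + 4*b^3 + 2*b^2*v^2 + 12*b^2*v - 5*b^2 + 8*b*v^2 - 15*b*v - 10*v^2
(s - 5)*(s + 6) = s^2 + s - 30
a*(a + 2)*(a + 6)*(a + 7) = a^4 + 15*a^3 + 68*a^2 + 84*a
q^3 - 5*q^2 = q^2*(q - 5)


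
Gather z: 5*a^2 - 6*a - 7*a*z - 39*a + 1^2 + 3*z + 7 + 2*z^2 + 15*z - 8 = 5*a^2 - 45*a + 2*z^2 + z*(18 - 7*a)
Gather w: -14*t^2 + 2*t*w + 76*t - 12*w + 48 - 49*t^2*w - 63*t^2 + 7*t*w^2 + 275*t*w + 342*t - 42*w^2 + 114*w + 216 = -77*t^2 + 418*t + w^2*(7*t - 42) + w*(-49*t^2 + 277*t + 102) + 264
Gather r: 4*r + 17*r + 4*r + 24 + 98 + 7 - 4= 25*r + 125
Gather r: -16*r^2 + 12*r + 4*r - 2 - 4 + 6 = -16*r^2 + 16*r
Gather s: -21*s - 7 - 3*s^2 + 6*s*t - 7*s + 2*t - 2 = -3*s^2 + s*(6*t - 28) + 2*t - 9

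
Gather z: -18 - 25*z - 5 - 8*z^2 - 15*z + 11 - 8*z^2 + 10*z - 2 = -16*z^2 - 30*z - 14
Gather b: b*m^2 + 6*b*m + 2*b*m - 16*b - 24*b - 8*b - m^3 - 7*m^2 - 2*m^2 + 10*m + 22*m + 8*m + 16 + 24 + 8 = b*(m^2 + 8*m - 48) - m^3 - 9*m^2 + 40*m + 48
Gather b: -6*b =-6*b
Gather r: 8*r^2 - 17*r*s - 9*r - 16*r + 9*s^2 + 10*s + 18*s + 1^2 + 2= 8*r^2 + r*(-17*s - 25) + 9*s^2 + 28*s + 3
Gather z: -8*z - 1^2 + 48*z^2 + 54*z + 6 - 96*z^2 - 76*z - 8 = -48*z^2 - 30*z - 3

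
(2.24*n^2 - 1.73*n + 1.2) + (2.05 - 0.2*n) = 2.24*n^2 - 1.93*n + 3.25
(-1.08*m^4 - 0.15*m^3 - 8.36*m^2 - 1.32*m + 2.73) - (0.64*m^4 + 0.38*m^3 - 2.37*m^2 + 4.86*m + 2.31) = -1.72*m^4 - 0.53*m^3 - 5.99*m^2 - 6.18*m + 0.42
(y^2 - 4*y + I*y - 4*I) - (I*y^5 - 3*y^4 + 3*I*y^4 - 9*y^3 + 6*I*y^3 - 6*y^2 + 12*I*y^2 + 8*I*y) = -I*y^5 + 3*y^4 - 3*I*y^4 + 9*y^3 - 6*I*y^3 + 7*y^2 - 12*I*y^2 - 4*y - 7*I*y - 4*I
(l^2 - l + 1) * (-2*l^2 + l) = -2*l^4 + 3*l^3 - 3*l^2 + l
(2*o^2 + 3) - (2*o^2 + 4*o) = 3 - 4*o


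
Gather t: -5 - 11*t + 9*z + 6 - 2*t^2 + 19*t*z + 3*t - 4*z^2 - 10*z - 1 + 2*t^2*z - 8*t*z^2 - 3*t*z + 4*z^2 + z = t^2*(2*z - 2) + t*(-8*z^2 + 16*z - 8)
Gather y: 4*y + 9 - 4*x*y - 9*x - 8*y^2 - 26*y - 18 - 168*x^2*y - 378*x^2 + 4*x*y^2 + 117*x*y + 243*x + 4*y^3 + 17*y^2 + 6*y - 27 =-378*x^2 + 234*x + 4*y^3 + y^2*(4*x + 9) + y*(-168*x^2 + 113*x - 16) - 36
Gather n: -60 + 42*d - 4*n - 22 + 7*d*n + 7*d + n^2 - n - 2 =49*d + n^2 + n*(7*d - 5) - 84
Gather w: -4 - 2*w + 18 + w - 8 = 6 - w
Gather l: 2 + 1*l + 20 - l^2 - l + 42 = 64 - l^2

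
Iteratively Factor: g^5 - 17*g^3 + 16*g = (g - 4)*(g^4 + 4*g^3 - g^2 - 4*g) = (g - 4)*(g + 1)*(g^3 + 3*g^2 - 4*g) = (g - 4)*(g - 1)*(g + 1)*(g^2 + 4*g) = g*(g - 4)*(g - 1)*(g + 1)*(g + 4)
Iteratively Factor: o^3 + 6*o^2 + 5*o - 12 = (o + 3)*(o^2 + 3*o - 4) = (o + 3)*(o + 4)*(o - 1)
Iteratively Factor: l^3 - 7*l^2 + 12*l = (l - 3)*(l^2 - 4*l) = l*(l - 3)*(l - 4)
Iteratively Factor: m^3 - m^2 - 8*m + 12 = (m - 2)*(m^2 + m - 6) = (m - 2)*(m + 3)*(m - 2)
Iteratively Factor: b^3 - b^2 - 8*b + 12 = (b + 3)*(b^2 - 4*b + 4) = (b - 2)*(b + 3)*(b - 2)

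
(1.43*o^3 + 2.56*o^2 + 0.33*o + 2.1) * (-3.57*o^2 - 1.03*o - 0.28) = -5.1051*o^5 - 10.6121*o^4 - 4.2153*o^3 - 8.5537*o^2 - 2.2554*o - 0.588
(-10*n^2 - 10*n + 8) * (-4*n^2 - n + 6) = 40*n^4 + 50*n^3 - 82*n^2 - 68*n + 48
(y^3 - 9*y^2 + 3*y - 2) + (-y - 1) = y^3 - 9*y^2 + 2*y - 3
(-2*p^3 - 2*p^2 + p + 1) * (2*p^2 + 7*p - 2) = -4*p^5 - 18*p^4 - 8*p^3 + 13*p^2 + 5*p - 2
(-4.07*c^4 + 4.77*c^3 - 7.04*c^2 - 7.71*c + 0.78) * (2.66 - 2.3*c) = 9.361*c^5 - 21.7972*c^4 + 28.8802*c^3 - 0.993400000000005*c^2 - 22.3026*c + 2.0748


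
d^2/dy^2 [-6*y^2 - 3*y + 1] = -12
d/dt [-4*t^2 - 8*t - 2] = -8*t - 8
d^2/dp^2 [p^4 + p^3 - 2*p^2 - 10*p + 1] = 12*p^2 + 6*p - 4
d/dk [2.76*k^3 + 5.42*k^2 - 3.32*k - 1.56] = 8.28*k^2 + 10.84*k - 3.32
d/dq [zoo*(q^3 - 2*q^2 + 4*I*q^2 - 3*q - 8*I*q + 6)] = nan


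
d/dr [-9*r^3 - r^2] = r*(-27*r - 2)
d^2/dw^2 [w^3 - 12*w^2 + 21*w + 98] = 6*w - 24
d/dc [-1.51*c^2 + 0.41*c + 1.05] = 0.41 - 3.02*c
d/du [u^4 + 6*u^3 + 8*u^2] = 2*u*(2*u^2 + 9*u + 8)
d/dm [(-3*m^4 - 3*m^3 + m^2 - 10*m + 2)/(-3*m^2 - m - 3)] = 2*(9*m^5 + 9*m^4 + 21*m^3 - 2*m^2 + 3*m + 16)/(9*m^4 + 6*m^3 + 19*m^2 + 6*m + 9)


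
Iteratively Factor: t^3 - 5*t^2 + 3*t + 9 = (t - 3)*(t^2 - 2*t - 3) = (t - 3)^2*(t + 1)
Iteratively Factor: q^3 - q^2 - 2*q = (q - 2)*(q^2 + q) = (q - 2)*(q + 1)*(q)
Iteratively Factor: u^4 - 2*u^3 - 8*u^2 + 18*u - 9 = (u - 1)*(u^3 - u^2 - 9*u + 9) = (u - 1)*(u + 3)*(u^2 - 4*u + 3) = (u - 1)^2*(u + 3)*(u - 3)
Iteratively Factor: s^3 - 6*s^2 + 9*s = (s - 3)*(s^2 - 3*s) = s*(s - 3)*(s - 3)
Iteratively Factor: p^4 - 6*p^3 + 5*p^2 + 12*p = (p + 1)*(p^3 - 7*p^2 + 12*p) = (p - 3)*(p + 1)*(p^2 - 4*p) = (p - 4)*(p - 3)*(p + 1)*(p)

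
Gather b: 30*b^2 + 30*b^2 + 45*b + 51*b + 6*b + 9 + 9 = 60*b^2 + 102*b + 18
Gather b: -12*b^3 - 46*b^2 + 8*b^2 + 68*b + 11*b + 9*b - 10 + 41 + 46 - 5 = -12*b^3 - 38*b^2 + 88*b + 72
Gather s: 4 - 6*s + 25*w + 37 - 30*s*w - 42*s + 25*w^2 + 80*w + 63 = s*(-30*w - 48) + 25*w^2 + 105*w + 104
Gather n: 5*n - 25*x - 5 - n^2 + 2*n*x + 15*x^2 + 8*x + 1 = -n^2 + n*(2*x + 5) + 15*x^2 - 17*x - 4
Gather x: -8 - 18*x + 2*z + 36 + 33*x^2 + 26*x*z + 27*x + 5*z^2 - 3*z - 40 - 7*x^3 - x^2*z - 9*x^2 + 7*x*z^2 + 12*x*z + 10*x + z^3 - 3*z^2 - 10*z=-7*x^3 + x^2*(24 - z) + x*(7*z^2 + 38*z + 19) + z^3 + 2*z^2 - 11*z - 12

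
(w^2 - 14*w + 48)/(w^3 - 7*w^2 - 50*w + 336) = 1/(w + 7)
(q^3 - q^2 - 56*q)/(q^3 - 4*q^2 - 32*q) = (q + 7)/(q + 4)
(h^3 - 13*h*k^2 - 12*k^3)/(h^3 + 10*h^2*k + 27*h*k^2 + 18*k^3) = (h - 4*k)/(h + 6*k)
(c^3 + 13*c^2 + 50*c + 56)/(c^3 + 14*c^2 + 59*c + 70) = (c + 4)/(c + 5)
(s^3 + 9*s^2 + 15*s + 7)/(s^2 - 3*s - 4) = (s^2 + 8*s + 7)/(s - 4)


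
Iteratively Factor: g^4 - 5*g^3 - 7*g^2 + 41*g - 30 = (g + 3)*(g^3 - 8*g^2 + 17*g - 10) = (g - 5)*(g + 3)*(g^2 - 3*g + 2) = (g - 5)*(g - 2)*(g + 3)*(g - 1)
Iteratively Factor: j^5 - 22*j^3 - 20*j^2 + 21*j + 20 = (j + 1)*(j^4 - j^3 - 21*j^2 + j + 20) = (j - 1)*(j + 1)*(j^3 - 21*j - 20) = (j - 5)*(j - 1)*(j + 1)*(j^2 + 5*j + 4) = (j - 5)*(j - 1)*(j + 1)*(j + 4)*(j + 1)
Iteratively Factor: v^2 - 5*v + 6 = (v - 2)*(v - 3)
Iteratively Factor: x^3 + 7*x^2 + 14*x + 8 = (x + 4)*(x^2 + 3*x + 2) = (x + 2)*(x + 4)*(x + 1)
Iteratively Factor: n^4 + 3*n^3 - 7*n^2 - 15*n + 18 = (n - 1)*(n^3 + 4*n^2 - 3*n - 18) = (n - 1)*(n + 3)*(n^2 + n - 6) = (n - 2)*(n - 1)*(n + 3)*(n + 3)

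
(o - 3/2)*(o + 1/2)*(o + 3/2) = o^3 + o^2/2 - 9*o/4 - 9/8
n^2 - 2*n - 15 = (n - 5)*(n + 3)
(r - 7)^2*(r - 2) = r^3 - 16*r^2 + 77*r - 98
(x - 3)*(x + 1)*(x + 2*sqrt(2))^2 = x^4 - 2*x^3 + 4*sqrt(2)*x^3 - 8*sqrt(2)*x^2 + 5*x^2 - 12*sqrt(2)*x - 16*x - 24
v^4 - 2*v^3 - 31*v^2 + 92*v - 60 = (v - 5)*(v - 2)*(v - 1)*(v + 6)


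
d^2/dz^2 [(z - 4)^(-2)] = 6/(z - 4)^4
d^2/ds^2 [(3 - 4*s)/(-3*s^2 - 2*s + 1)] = 2*((1 - 36*s)*(3*s^2 + 2*s - 1) + 4*(3*s + 1)^2*(4*s - 3))/(3*s^2 + 2*s - 1)^3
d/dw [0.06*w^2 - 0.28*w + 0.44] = 0.12*w - 0.28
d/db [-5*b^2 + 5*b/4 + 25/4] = 5/4 - 10*b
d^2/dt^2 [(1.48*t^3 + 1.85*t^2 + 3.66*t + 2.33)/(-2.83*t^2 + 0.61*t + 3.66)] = (-1.4210854715202e-14*t^4 - 96.772962*t^3 - 246.76149*t^2 - 322.276542*t - 83.222422)/(22.665187*t^6 - 14.656287*t^5 - 84.778593*t^4 + 37.682567*t^3 + 109.642986*t^2 - 24.513948*t - 49.027896)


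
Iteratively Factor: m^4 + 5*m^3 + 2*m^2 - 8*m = (m)*(m^3 + 5*m^2 + 2*m - 8) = m*(m + 4)*(m^2 + m - 2) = m*(m + 2)*(m + 4)*(m - 1)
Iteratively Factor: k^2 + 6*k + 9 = (k + 3)*(k + 3)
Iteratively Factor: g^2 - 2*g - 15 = (g - 5)*(g + 3)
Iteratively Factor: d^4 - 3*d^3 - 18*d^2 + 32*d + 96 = (d + 2)*(d^3 - 5*d^2 - 8*d + 48) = (d - 4)*(d + 2)*(d^2 - d - 12) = (d - 4)*(d + 2)*(d + 3)*(d - 4)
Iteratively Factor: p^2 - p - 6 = (p + 2)*(p - 3)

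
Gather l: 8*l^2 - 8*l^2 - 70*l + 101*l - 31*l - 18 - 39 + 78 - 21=0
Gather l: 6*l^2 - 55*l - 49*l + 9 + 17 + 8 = 6*l^2 - 104*l + 34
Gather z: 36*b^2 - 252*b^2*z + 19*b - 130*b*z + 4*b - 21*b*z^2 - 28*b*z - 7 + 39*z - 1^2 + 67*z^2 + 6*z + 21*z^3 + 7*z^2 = 36*b^2 + 23*b + 21*z^3 + z^2*(74 - 21*b) + z*(-252*b^2 - 158*b + 45) - 8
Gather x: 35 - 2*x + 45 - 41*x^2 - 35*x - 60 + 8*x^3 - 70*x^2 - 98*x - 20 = 8*x^3 - 111*x^2 - 135*x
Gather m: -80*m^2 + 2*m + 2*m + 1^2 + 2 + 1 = -80*m^2 + 4*m + 4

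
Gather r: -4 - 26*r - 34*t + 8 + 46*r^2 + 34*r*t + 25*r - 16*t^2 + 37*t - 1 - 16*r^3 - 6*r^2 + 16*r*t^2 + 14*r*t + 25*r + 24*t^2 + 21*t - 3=-16*r^3 + 40*r^2 + r*(16*t^2 + 48*t + 24) + 8*t^2 + 24*t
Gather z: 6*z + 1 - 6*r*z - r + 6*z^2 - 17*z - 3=-r + 6*z^2 + z*(-6*r - 11) - 2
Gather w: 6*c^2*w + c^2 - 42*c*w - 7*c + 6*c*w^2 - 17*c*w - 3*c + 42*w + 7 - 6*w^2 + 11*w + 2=c^2 - 10*c + w^2*(6*c - 6) + w*(6*c^2 - 59*c + 53) + 9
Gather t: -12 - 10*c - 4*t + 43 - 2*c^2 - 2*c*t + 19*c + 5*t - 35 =-2*c^2 + 9*c + t*(1 - 2*c) - 4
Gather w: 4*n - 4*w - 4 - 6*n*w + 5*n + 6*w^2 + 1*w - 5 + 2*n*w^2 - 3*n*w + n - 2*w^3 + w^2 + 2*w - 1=10*n - 2*w^3 + w^2*(2*n + 7) + w*(-9*n - 1) - 10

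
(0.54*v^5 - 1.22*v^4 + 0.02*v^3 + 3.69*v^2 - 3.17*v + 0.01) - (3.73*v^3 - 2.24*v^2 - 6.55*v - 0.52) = 0.54*v^5 - 1.22*v^4 - 3.71*v^3 + 5.93*v^2 + 3.38*v + 0.53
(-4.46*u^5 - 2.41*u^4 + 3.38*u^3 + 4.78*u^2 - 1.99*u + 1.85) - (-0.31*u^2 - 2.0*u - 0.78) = -4.46*u^5 - 2.41*u^4 + 3.38*u^3 + 5.09*u^2 + 0.01*u + 2.63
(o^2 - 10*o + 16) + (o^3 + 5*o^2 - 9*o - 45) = o^3 + 6*o^2 - 19*o - 29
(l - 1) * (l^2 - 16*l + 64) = l^3 - 17*l^2 + 80*l - 64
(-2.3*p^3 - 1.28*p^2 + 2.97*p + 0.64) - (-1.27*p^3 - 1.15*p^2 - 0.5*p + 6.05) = -1.03*p^3 - 0.13*p^2 + 3.47*p - 5.41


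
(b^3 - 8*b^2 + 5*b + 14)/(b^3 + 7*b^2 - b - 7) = (b^2 - 9*b + 14)/(b^2 + 6*b - 7)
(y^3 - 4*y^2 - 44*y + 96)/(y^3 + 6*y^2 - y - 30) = (y^2 - 2*y - 48)/(y^2 + 8*y + 15)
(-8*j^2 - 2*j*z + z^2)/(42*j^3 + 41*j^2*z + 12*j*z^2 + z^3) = (-4*j + z)/(21*j^2 + 10*j*z + z^2)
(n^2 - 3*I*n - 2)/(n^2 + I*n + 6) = (n - I)/(n + 3*I)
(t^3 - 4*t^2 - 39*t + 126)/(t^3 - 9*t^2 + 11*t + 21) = (t + 6)/(t + 1)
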